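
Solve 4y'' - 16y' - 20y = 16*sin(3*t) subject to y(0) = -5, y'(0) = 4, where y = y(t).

Divide through by 4: y'' - 4y' - 5y = 4*sin(3*t).
Characteristic equation r² - 4r - 5 = 0 factors as (r + 1)(r - 5) = 0, so r = -1, 5.
Hence y_h = C1*exp(-t) + C2*exp(5*t).
Try y_p = A*cos(3*t) + B*sin(3*t). Substituting and equating the coefficients of cos(3t) and sin(3t) gives A = 12/85, B = -14/85, so y_p = -14*sin(3*t)/85 + 12*cos(3*t)/85.
General solution: y = -14*sin(3*t)/85 + 12*cos(3*t)/85 + C1*exp(-t) + C2*exp(5*t).
Apply the initial conditions: y(0) = 12/85 + C1 + C2 = -5 and y'(0) = -42/85 - C1 + 5*C2 = 4. Solving gives C1 = -151/30, C2 = -11/102.

y = -151*exp(-t)/30 - 14*sin(3*t)/85 - 11*exp(5*t)/102 + 12*cos(3*t)/85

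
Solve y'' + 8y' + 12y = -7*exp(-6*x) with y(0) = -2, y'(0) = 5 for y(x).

Characteristic equation r² + 8r + 12 = 0 factors as (r + 6)(r + 2) = 0, so r = -6, -2.
Hence y_h = C1*exp(-6*x) + C2*exp(-2*x).
Since exp(-6*x) solves the homogeneous equation (r = -6 is a root of multiplicity 1), multiply the trial by x. Try y_p = A*x*exp(-6*x). Substituting into the equation and dividing by exp(-6*x) gives A = 7/4, so y_p = 7*x*exp(-6*x)/4.
General solution: y = C1*exp(-6*x) + C2*exp(-2*x) + 7*x*exp(-6*x)/4.
Apply the initial conditions: y(0) = C1 + C2 = -2 and y'(0) = 7/4 - 6*C1 - 2*C2 = 5. Solving gives C1 = 3/16, C2 = -35/16.

y = -35*exp(-2*x)/16 + 3*exp(-6*x)/16 + 7*x*exp(-6*x)/4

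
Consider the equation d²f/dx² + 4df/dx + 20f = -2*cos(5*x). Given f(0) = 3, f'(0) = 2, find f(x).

f = -8*sin(5*x)/85 + 2*cos(5*x)/85 + 179*exp(-2*x)*sin(4*x)/85 + 253*cos(4*x)*exp(-2*x)/85

Characteristic equation r² + 4r + 20 = 0 has discriminant (4)² - 4·(20) = -64 < 0, so r = -2 ± 4i.
Hence f_h = C1*cos(4*x)*exp(-2*x) + C2*exp(-2*x)*sin(4*x).
Try f_p = A*cos(5*x) + B*sin(5*x). Substituting and equating the coefficients of cos(5x) and sin(5x) gives A = 2/85, B = -8/85, so f_p = -8*sin(5*x)/85 + 2*cos(5*x)/85.
General solution: f = -8*sin(5*x)/85 + 2*cos(5*x)/85 + C1*cos(4*x)*exp(-2*x) + C2*exp(-2*x)*sin(4*x).
Apply the initial conditions: f(0) = 2/85 + C1 = 3 and f'(0) = -8/17 - 2*C1 + 4*C2 = 2. Solving gives C1 = 253/85, C2 = 179/85.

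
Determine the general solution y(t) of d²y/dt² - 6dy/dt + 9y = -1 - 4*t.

y = -11/27 - 4*t/9 + C1*exp(3*t) + C2*t*exp(3*t)

Characteristic equation r² - 6r + 9 = 0 has discriminant (-6)² - 4·(9) = 0, so r = 3 is a repeated root.
Hence y_h = (C1 + C2*t)*exp(3*t).
For the particular solution try y_p = A0 + A1*t. Substituting and matching coefficients of each power of t gives A0 = -11/27, A1 = -4/9, so y_p = -11/27 - 4*t/9.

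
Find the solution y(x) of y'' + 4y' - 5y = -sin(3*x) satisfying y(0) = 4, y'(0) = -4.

y = 3*cos(3*x)/85 + 7*sin(3*x)/170 + 157*exp(x)/60 + 275*exp(-5*x)/204

Characteristic equation r² + 4r - 5 = 0 factors as (r - 1)(r + 5) = 0, so r = 1, -5.
Hence y_h = C1*exp(x) + C2*exp(-5*x).
Try y_p = A*cos(3*x) + B*sin(3*x). Substituting and equating the coefficients of cos(3x) and sin(3x) gives A = 3/85, B = 7/170, so y_p = 3*cos(3*x)/85 + 7*sin(3*x)/170.
General solution: y = 3*cos(3*x)/85 + 7*sin(3*x)/170 + C1*exp(x) + C2*exp(-5*x).
Apply the initial conditions: y(0) = 3/85 + C1 + C2 = 4 and y'(0) = 21/170 + C1 - 5*C2 = -4. Solving gives C1 = 157/60, C2 = 275/204.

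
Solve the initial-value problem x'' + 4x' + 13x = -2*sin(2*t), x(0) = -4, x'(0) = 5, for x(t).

Characteristic equation r² + 4r + 13 = 0 has discriminant (4)² - 4·(13) = -36 < 0, so r = -2 ± 3i.
Hence x_h = C1*cos(3*t)*exp(-2*t) + C2*exp(-2*t)*sin(3*t).
Try x_p = A*cos(2*t) + B*sin(2*t). Substituting and equating the coefficients of cos(2t) and sin(2t) gives A = 16/145, B = -18/145, so x_p = -18*sin(2*t)/145 + 16*cos(2*t)/145.
General solution: x = -18*sin(2*t)/145 + 16*cos(2*t)/145 + C1*cos(3*t)*exp(-2*t) + C2*exp(-2*t)*sin(3*t).
Apply the initial conditions: x(0) = 16/145 + C1 = -4 and x'(0) = -36/145 - 2*C1 + 3*C2 = 5. Solving gives C1 = -596/145, C2 = -431/435.

x = -18*sin(2*t)/145 + 16*cos(2*t)/145 - 596*cos(3*t)*exp(-2*t)/145 - 431*exp(-2*t)*sin(3*t)/435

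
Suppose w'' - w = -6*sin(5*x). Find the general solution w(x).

w = 3*sin(5*x)/13 + C1*exp(-x) + C2*exp(x)

Characteristic equation r² - 1 = 0 factors as (r + 1)(r - 1) = 0, so r = -1, 1.
Hence w_h = C1*exp(-x) + C2*exp(x).
Try w_p = A*cos(5*x) + B*sin(5*x). Substituting and equating the coefficients of cos(5x) and sin(5x) gives A = 0, B = 3/13, so w_p = 3*sin(5*x)/13.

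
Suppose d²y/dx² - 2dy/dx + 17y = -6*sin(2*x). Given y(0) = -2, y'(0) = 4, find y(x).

y = -78*sin(2*x)/185 - 24*cos(2*x)/185 - 346*cos(4*x)*exp(x)/185 + 621*exp(x)*sin(4*x)/370

Characteristic equation r² - 2r + 17 = 0 has discriminant (-2)² - 4·(17) = -64 < 0, so r = 1 ± 4i.
Hence y_h = C1*cos(4*x)*exp(x) + C2*exp(x)*sin(4*x).
Try y_p = A*cos(2*x) + B*sin(2*x). Substituting and equating the coefficients of cos(2x) and sin(2x) gives A = -24/185, B = -78/185, so y_p = -78*sin(2*x)/185 - 24*cos(2*x)/185.
General solution: y = -78*sin(2*x)/185 - 24*cos(2*x)/185 + C1*cos(4*x)*exp(x) + C2*exp(x)*sin(4*x).
Apply the initial conditions: y(0) = -24/185 + C1 = -2 and y'(0) = -156/185 + C1 + 4*C2 = 4. Solving gives C1 = -346/185, C2 = 621/370.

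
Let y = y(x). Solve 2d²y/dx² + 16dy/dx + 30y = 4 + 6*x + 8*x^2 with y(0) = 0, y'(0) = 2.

Divide through by 2: y'' + 8y' + 15y = 2 + 3*x + 4*x^2.
Characteristic equation r² + 8r + 15 = 0 factors as (r + 3)(r + 5) = 0, so r = -3, -5.
Hence y_h = C1*exp(-3*x) + C2*exp(-5*x).
For the particular solution try y_p = A0 + A1*x + A2*x^2. Substituting and matching coefficients of each power of x gives A0 = 482/3375, A1 = -19/225, A2 = 4/15, so y_p = 482/3375 - 19*x/225 + 4*x^2/15.
General solution: y = 482/3375 - 19*x/225 + 4*x^2/15 + C1*exp(-3*x) + C2*exp(-5*x).
Apply the initial conditions: y(0) = 482/3375 + C1 + C2 = 0 and y'(0) = -19/225 - 5*C2 - 3*C1 = 2. Solving gives C1 = 37/54, C2 = -207/250.

y = 482/3375 - 207*exp(-5*x)/250 - 19*x/225 + 4*x**2/15 + 37*exp(-3*x)/54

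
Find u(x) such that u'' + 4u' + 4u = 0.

u = C1*exp(-2*x) + C2*x*exp(-2*x)

Characteristic equation r² + 4r + 4 = 0 has discriminant (4)² - 4·(4) = 0, so r = -2 is a repeated root.
Hence u_h = (C1 + C2*x)*exp(-2*x).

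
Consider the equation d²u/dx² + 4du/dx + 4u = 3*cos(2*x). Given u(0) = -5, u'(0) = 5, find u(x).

Characteristic equation r² + 4r + 4 = 0 has discriminant (4)² - 4·(4) = 0, so r = -2 is a repeated root.
Hence u_h = (C1 + C2*x)*exp(-2*x).
Try u_p = A*cos(2*x) + B*sin(2*x). Substituting and equating the coefficients of cos(2x) and sin(2x) gives A = 0, B = 3/8, so u_p = 3*sin(2*x)/8.
General solution: u = 3*sin(2*x)/8 + C1*exp(-2*x) + C2*x*exp(-2*x).
Apply the initial conditions: u(0) = C1 = -5 and u'(0) = 3/4 + C2 - 2*C1 = 5. Solving gives C1 = -5, C2 = -23/4.

u = -5*exp(-2*x) + 3*sin(2*x)/8 - 23*x*exp(-2*x)/4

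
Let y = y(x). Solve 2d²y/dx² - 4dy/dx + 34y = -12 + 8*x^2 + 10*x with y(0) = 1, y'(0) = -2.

y = -1668/4913 + 4*x**2/17 + 101*x/289 - 4531*exp(x)*sin(4*x)/4913 + 6581*cos(4*x)*exp(x)/4913

Divide through by 2: y'' - 2y' + 17y = -6 + 4*x^2 + 5*x.
Characteristic equation r² - 2r + 17 = 0 has discriminant (-2)² - 4·(17) = -64 < 0, so r = 1 ± 4i.
Hence y_h = C1*cos(4*x)*exp(x) + C2*exp(x)*sin(4*x).
For the particular solution try y_p = A0 + A1*x + A2*x^2. Substituting and matching coefficients of each power of x gives A0 = -1668/4913, A1 = 101/289, A2 = 4/17, so y_p = -1668/4913 + 4*x^2/17 + 101*x/289.
General solution: y = -1668/4913 + 4*x^2/17 + 101*x/289 + C1*cos(4*x)*exp(x) + C2*exp(x)*sin(4*x).
Apply the initial conditions: y(0) = -1668/4913 + C1 = 1 and y'(0) = 101/289 + C1 + 4*C2 = -2. Solving gives C1 = 6581/4913, C2 = -4531/4913.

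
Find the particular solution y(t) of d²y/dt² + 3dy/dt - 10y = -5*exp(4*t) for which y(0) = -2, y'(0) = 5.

y = -86*exp(-5*t)/63 - 5*exp(2*t)/14 - 5*exp(4*t)/18

Characteristic equation r² + 3r - 10 = 0 factors as (r + 5)(r - 2) = 0, so r = -5, 2.
Hence y_h = C1*exp(-5*t) + C2*exp(2*t).
Try y_p = A*exp(4*t). Substituting into the equation and dividing by exp(4*t) gives A = -5/18, so y_p = -5*exp(4*t)/18.
General solution: y = -5*exp(4*t)/18 + C1*exp(-5*t) + C2*exp(2*t).
Apply the initial conditions: y(0) = -5/18 + C1 + C2 = -2 and y'(0) = -10/9 - 5*C1 + 2*C2 = 5. Solving gives C1 = -86/63, C2 = -5/14.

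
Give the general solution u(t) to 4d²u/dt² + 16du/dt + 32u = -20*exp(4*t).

u = -exp(4*t)/8 + C1*cos(2*t)*exp(-2*t) + C2*exp(-2*t)*sin(2*t)

Divide through by 4: u'' + 4u' + 8u = -5*exp(4*t).
Characteristic equation r² + 4r + 8 = 0 has discriminant (4)² - 4·(8) = -16 < 0, so r = -2 ± 2i.
Hence u_h = C1*cos(2*t)*exp(-2*t) + C2*exp(-2*t)*sin(2*t).
Try u_p = A*exp(4*t). Substituting into the equation and dividing by exp(4*t) gives A = -1/8, so u_p = -exp(4*t)/8.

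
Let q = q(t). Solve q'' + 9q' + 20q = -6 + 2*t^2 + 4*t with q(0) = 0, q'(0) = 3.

q = -719/2000 - 541*exp(-5*t)/125 + t**2/10 + 11*t/100 + 75*exp(-4*t)/16

Characteristic equation r² + 9r + 20 = 0 factors as (r + 5)(r + 4) = 0, so r = -5, -4.
Hence q_h = C1*exp(-5*t) + C2*exp(-4*t).
For the particular solution try q_p = A0 + A1*t + A2*t^2. Substituting and matching coefficients of each power of t gives A0 = -719/2000, A1 = 11/100, A2 = 1/10, so q_p = -719/2000 + t^2/10 + 11*t/100.
General solution: q = -719/2000 + t^2/10 + 11*t/100 + C1*exp(-5*t) + C2*exp(-4*t).
Apply the initial conditions: q(0) = -719/2000 + C1 + C2 = 0 and q'(0) = 11/100 - 5*C1 - 4*C2 = 3. Solving gives C1 = -541/125, C2 = 75/16.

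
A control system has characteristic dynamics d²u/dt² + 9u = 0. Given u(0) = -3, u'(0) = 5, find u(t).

u = -3*cos(3*t) + 5*sin(3*t)/3

Characteristic equation r² + 9 = 0 has discriminant (0)² - 4·(9) = -36 < 0, so r = ± 3i.
Hence u_h = C1*cos(3*t) + C2*sin(3*t).
Apply the initial conditions: u(0) = C1 = -3 and u'(0) = 3*C2 = 5. Solving gives C1 = -3, C2 = 5/3.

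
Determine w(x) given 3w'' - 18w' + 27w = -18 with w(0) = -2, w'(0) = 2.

w = -2/3 - 4*exp(3*x)/3 + 6*x*exp(3*x)

Divide through by 3: w'' - 6w' + 9w = -6.
Characteristic equation r² - 6r + 9 = 0 has discriminant (-6)² - 4·(9) = 0, so r = 3 is a repeated root.
Hence w_h = (C1 + C2*x)*exp(3*x).
For the particular solution try w_p = A0. Substituting and matching coefficients of each power of x gives A0 = -2/3, so w_p = -2/3.
General solution: w = -2/3 + C1*exp(3*x) + C2*x*exp(3*x).
Apply the initial conditions: w(0) = -2/3 + C1 = -2 and w'(0) = C2 + 3*C1 = 2. Solving gives C1 = -4/3, C2 = 6.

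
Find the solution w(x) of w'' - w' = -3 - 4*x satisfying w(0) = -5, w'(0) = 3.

Characteristic equation r² - r = 0 factors as (r - 1)r = 0, so r = 1, 0.
Hence w_h = C1*exp(x) + C2.
Since 0 is a characteristic root (multiplicity 1), multiply the polynomial trial by x: try w_p = x*(A0 + A1*x). Substituting and matching coefficients of each power of x gives A0 = 7, A1 = 2, so w_p = 2*x^2 + 7*x.
General solution: w = C2 + 2*x^2 + 7*x + C1*exp(x).
Apply the initial conditions: w(0) = C1 + C2 = -5 and w'(0) = 7 + C1 = 3. Solving gives C1 = -4, C2 = -1.

w = -1 - 4*exp(x) + 2*x**2 + 7*x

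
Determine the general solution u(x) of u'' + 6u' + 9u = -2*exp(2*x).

u = -2*exp(2*x)/25 + C1*exp(-3*x) + C2*x*exp(-3*x)

Characteristic equation r² + 6r + 9 = 0 has discriminant (6)² - 4·(9) = 0, so r = -3 is a repeated root.
Hence u_h = (C1 + C2*x)*exp(-3*x).
Try u_p = A*exp(2*x). Substituting into the equation and dividing by exp(2*x) gives A = -2/25, so u_p = -2*exp(2*x)/25.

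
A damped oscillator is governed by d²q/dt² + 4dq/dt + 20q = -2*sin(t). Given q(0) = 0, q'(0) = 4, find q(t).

Characteristic equation r² + 4r + 20 = 0 has discriminant (4)² - 4·(20) = -64 < 0, so r = -2 ± 4i.
Hence q_h = C1*cos(4*t)*exp(-2*t) + C2*exp(-2*t)*sin(4*t).
Try q_p = A*cos(t) + B*sin(t). Substituting and equating the coefficients of cos(t) and sin(t) gives A = 8/377, B = -38/377, so q_p = -38*sin(t)/377 + 8*cos(t)/377.
General solution: q = -38*sin(t)/377 + 8*cos(t)/377 + C1*cos(4*t)*exp(-2*t) + C2*exp(-2*t)*sin(4*t).
Apply the initial conditions: q(0) = 8/377 + C1 = 0 and q'(0) = -38/377 - 2*C1 + 4*C2 = 4. Solving gives C1 = -8/377, C2 = 765/754.

q = -38*sin(t)/377 + 8*cos(t)/377 - 8*cos(4*t)*exp(-2*t)/377 + 765*exp(-2*t)*sin(4*t)/754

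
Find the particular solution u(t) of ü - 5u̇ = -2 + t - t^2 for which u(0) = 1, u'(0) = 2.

Characteristic equation r² - 5r = 0 factors as (r - 5)r = 0, so r = 5, 0.
Hence u_h = C1*exp(5*t) + C2.
Since 0 is a characteristic root (multiplicity 1), multiply the polynomial trial by t: try u_p = t*(A0 + A1*t + A2*t^2). Substituting and matching coefficients of each power of t gives A0 = 47/125, A1 = -3/50, A2 = 1/15, so u_p = -3*t^2/50 + t^3/15 + 47*t/125.
General solution: u = C2 - 3*t^2/50 + t^3/15 + 47*t/125 + C1*exp(5*t).
Apply the initial conditions: u(0) = C1 + C2 = 1 and u'(0) = 47/125 + 5*C1 = 2. Solving gives C1 = 203/625, C2 = 422/625.

u = 422/625 - 3*t**2/50 + t**3/15 + 47*t/125 + 203*exp(5*t)/625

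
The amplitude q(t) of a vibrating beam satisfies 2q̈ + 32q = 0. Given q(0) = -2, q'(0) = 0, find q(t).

q = -2*cos(4*t)

Divide through by 2: q'' + 16q = 0.
Characteristic equation r² + 16 = 0 has discriminant (0)² - 4·(16) = -64 < 0, so r = ± 4i.
Hence q_h = C1*cos(4*t) + C2*sin(4*t).
Apply the initial conditions: q(0) = C1 = -2 and q'(0) = 4*C2 = 0. Solving gives C1 = -2, C2 = 0.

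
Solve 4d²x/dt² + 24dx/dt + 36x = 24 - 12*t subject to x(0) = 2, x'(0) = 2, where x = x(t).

x = 8/9 - t/3 + 10*exp(-3*t)/9 + 17*t*exp(-3*t)/3

Divide through by 4: x'' + 6x' + 9x = 6 - 3*t.
Characteristic equation r² + 6r + 9 = 0 has discriminant (6)² - 4·(9) = 0, so r = -3 is a repeated root.
Hence x_h = (C1 + C2*t)*exp(-3*t).
For the particular solution try x_p = A0 + A1*t. Substituting and matching coefficients of each power of t gives A0 = 8/9, A1 = -1/3, so x_p = 8/9 - t/3.
General solution: x = 8/9 - t/3 + C1*exp(-3*t) + C2*t*exp(-3*t).
Apply the initial conditions: x(0) = 8/9 + C1 = 2 and x'(0) = -1/3 + C2 - 3*C1 = 2. Solving gives C1 = 10/9, C2 = 17/3.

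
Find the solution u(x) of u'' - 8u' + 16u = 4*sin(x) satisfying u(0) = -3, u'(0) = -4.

u = -899*exp(4*x)/289 + 32*cos(x)/289 + 60*sin(x)/289 + 140*x*exp(4*x)/17

Characteristic equation r² - 8r + 16 = 0 has discriminant (-8)² - 4·(16) = 0, so r = 4 is a repeated root.
Hence u_h = (C1 + C2*x)*exp(4*x).
Try u_p = A*cos(x) + B*sin(x). Substituting and equating the coefficients of cos(x) and sin(x) gives A = 32/289, B = 60/289, so u_p = 32*cos(x)/289 + 60*sin(x)/289.
General solution: u = 32*cos(x)/289 + 60*sin(x)/289 + C1*exp(4*x) + C2*x*exp(4*x).
Apply the initial conditions: u(0) = 32/289 + C1 = -3 and u'(0) = 60/289 + C2 + 4*C1 = -4. Solving gives C1 = -899/289, C2 = 140/17.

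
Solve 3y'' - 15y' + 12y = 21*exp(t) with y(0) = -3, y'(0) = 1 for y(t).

Divide through by 3: y'' - 5y' + 4y = 7*exp(t).
Characteristic equation r² - 5r + 4 = 0 factors as (r - 1)(r - 4) = 0, so r = 1, 4.
Hence y_h = C1*exp(t) + C2*exp(4*t).
Since exp(t) solves the homogeneous equation (r = 1 is a root of multiplicity 1), multiply the trial by t. Try y_p = A*t*exp(t). Substituting into the equation and dividing by exp(t) gives A = -7/3, so y_p = -7*t*exp(t)/3.
General solution: y = C1*exp(t) + C2*exp(4*t) - 7*t*exp(t)/3.
Apply the initial conditions: y(0) = C1 + C2 = -3 and y'(0) = -7/3 + C1 + 4*C2 = 1. Solving gives C1 = -46/9, C2 = 19/9.

y = -46*exp(t)/9 + 19*exp(4*t)/9 - 7*t*exp(t)/3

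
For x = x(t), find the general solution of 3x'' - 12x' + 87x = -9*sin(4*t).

x = -48*cos(4*t)/425 - 39*sin(4*t)/425 + C1*cos(5*t)*exp(2*t) + C2*exp(2*t)*sin(5*t)

Divide through by 3: x'' - 4x' + 29x = -3*sin(4*t).
Characteristic equation r² - 4r + 29 = 0 has discriminant (-4)² - 4·(29) = -100 < 0, so r = 2 ± 5i.
Hence x_h = C1*cos(5*t)*exp(2*t) + C2*exp(2*t)*sin(5*t).
Try x_p = A*cos(4*t) + B*sin(4*t). Substituting and equating the coefficients of cos(4t) and sin(4t) gives A = -48/425, B = -39/425, so x_p = -48*cos(4*t)/425 - 39*sin(4*t)/425.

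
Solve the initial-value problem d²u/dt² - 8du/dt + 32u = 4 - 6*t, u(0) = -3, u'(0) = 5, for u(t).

Characteristic equation r² - 8r + 32 = 0 has discriminant (-8)² - 4·(32) = -64 < 0, so r = 4 ± 4i.
Hence u_h = C1*cos(4*t)*exp(4*t) + C2*exp(4*t)*sin(4*t).
For the particular solution try u_p = A0 + A1*t. Substituting and matching coefficients of each power of t gives A0 = 5/64, A1 = -3/16, so u_p = 5/64 - 3*t/16.
General solution: u = 5/64 - 3*t/16 + C1*cos(4*t)*exp(4*t) + C2*exp(4*t)*sin(4*t).
Apply the initial conditions: u(0) = 5/64 + C1 = -3 and u'(0) = -3/16 + 4*C1 + 4*C2 = 5. Solving gives C1 = -197/64, C2 = 35/8.

u = 5/64 - 3*t/16 - 197*cos(4*t)*exp(4*t)/64 + 35*exp(4*t)*sin(4*t)/8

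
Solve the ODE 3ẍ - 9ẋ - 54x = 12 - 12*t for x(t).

Divide through by 3: x'' - 3x' - 18x = 4 - 4*t.
Characteristic equation r² - 3r - 18 = 0 factors as (r - 6)(r + 3) = 0, so r = 6, -3.
Hence x_h = C1*exp(6*t) + C2*exp(-3*t).
For the particular solution try x_p = A0 + A1*t. Substituting and matching coefficients of each power of t gives A0 = -7/27, A1 = 2/9, so x_p = -7/27 + 2*t/9.

x = -7/27 + 2*t/9 + C1*exp(6*t) + C2*exp(-3*t)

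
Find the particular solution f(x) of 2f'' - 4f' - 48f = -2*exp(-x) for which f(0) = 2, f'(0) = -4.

f = exp(-x)/21 + 27*exp(6*x)/70 + 47*exp(-4*x)/30

Divide through by 2: f'' - 2f' - 24f = -exp(-x).
Characteristic equation r² - 2r - 24 = 0 factors as (r - 6)(r + 4) = 0, so r = 6, -4.
Hence f_h = C1*exp(6*x) + C2*exp(-4*x).
Try f_p = A*exp(-x). Substituting into the equation and dividing by exp(-x) gives A = 1/21, so f_p = exp(-x)/21.
General solution: f = exp(-x)/21 + C1*exp(6*x) + C2*exp(-4*x).
Apply the initial conditions: f(0) = 1/21 + C1 + C2 = 2 and f'(0) = -1/21 - 4*C2 + 6*C1 = -4. Solving gives C1 = 27/70, C2 = 47/30.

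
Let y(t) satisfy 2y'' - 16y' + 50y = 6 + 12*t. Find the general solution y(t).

Divide through by 2: y'' - 8y' + 25y = 3 + 6*t.
Characteristic equation r² - 8r + 25 = 0 has discriminant (-8)² - 4·(25) = -36 < 0, so r = 4 ± 3i.
Hence y_h = C1*cos(3*t)*exp(4*t) + C2*exp(4*t)*sin(3*t).
For the particular solution try y_p = A0 + A1*t. Substituting and matching coefficients of each power of t gives A0 = 123/625, A1 = 6/25, so y_p = 123/625 + 6*t/25.

y = 123/625 + 6*t/25 + C1*cos(3*t)*exp(4*t) + C2*exp(4*t)*sin(3*t)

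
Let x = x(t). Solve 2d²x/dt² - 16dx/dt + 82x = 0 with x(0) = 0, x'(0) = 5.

Divide through by 2: x'' - 8x' + 41x = 0.
Characteristic equation r² - 8r + 41 = 0 has discriminant (-8)² - 4·(41) = -100 < 0, so r = 4 ± 5i.
Hence x_h = C1*cos(5*t)*exp(4*t) + C2*exp(4*t)*sin(5*t).
Apply the initial conditions: x(0) = C1 = 0 and x'(0) = 4*C1 + 5*C2 = 5. Solving gives C1 = 0, C2 = 1.

x = exp(4*t)*sin(5*t)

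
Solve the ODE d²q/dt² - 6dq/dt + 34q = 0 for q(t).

Characteristic equation r² - 6r + 34 = 0 has discriminant (-6)² - 4·(34) = -100 < 0, so r = 3 ± 5i.
Hence q_h = C1*cos(5*t)*exp(3*t) + C2*exp(3*t)*sin(5*t).

q = C1*cos(5*t)*exp(3*t) + C2*exp(3*t)*sin(5*t)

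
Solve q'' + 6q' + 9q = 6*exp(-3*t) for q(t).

Characteristic equation r² + 6r + 9 = 0 has discriminant (6)² - 4·(9) = 0, so r = -3 is a repeated root.
Hence q_h = (C1 + C2*t)*exp(-3*t).
Since exp(-3*t) solves the homogeneous equation (r = -3 is a root of multiplicity 2), multiply the trial by t^2. Try q_p = A*t^2*exp(-3*t). Substituting into the equation and dividing by exp(-3*t) gives A = 3, so q_p = 3*t^2*exp(-3*t).

q = C1*exp(-3*t) + 3*t**2*exp(-3*t) + C2*t*exp(-3*t)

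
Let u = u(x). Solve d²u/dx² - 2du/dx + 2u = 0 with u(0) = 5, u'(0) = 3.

Characteristic equation r² - 2r + 2 = 0 has discriminant (-2)² - 4·(2) = -4 < 0, so r = 1 ± i.
Hence u_h = C1*cos(x)*exp(x) + C2*exp(x)*sin(x).
Apply the initial conditions: u(0) = C1 = 5 and u'(0) = C1 + C2 = 3. Solving gives C1 = 5, C2 = -2.

u = -2*exp(x)*sin(x) + 5*cos(x)*exp(x)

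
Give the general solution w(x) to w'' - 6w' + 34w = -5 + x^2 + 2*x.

Characteristic equation r² - 6r + 34 = 0 has discriminant (-6)² - 4·(34) = -100 < 0, so r = 3 ± 5i.
Hence w_h = C1*cos(5*x)*exp(3*x) + C2*exp(3*x)*sin(5*x).
For the particular solution try w_p = A0 + A1*x + A2*x^2. Substituting and matching coefficients of each power of x gives A0 = -671/4913, A1 = 20/289, A2 = 1/34, so w_p = -671/4913 + x^2/34 + 20*x/289.

w = -671/4913 + x**2/34 + 20*x/289 + C1*cos(5*x)*exp(3*x) + C2*exp(3*x)*sin(5*x)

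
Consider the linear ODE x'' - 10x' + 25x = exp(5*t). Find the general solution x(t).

x = C1*exp(5*t) + t**2*exp(5*t)/2 + C2*t*exp(5*t)

Characteristic equation r² - 10r + 25 = 0 has discriminant (-10)² - 4·(25) = 0, so r = 5 is a repeated root.
Hence x_h = (C1 + C2*t)*exp(5*t).
Since exp(5*t) solves the homogeneous equation (r = 5 is a root of multiplicity 2), multiply the trial by t^2. Try x_p = A*t^2*exp(5*t). Substituting into the equation and dividing by exp(5*t) gives A = 1/2, so x_p = t^2*exp(5*t)/2.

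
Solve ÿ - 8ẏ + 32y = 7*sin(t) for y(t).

Characteristic equation r² - 8r + 32 = 0 has discriminant (-8)² - 4·(32) = -64 < 0, so r = 4 ± 4i.
Hence y_h = C1*cos(4*t)*exp(4*t) + C2*exp(4*t)*sin(4*t).
Try y_p = A*cos(t) + B*sin(t). Substituting and equating the coefficients of cos(t) and sin(t) gives A = 56/1025, B = 217/1025, so y_p = 56*cos(t)/1025 + 217*sin(t)/1025.

y = 56*cos(t)/1025 + 217*sin(t)/1025 + C1*cos(4*t)*exp(4*t) + C2*exp(4*t)*sin(4*t)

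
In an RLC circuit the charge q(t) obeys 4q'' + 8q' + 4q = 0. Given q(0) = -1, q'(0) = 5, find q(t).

Divide through by 4: q'' + 2q' + q = 0.
Characteristic equation r² + 2r + 1 = 0 has discriminant (2)² - 4·(1) = 0, so r = -1 is a repeated root.
Hence q_h = (C1 + C2*t)*exp(-t).
Apply the initial conditions: q(0) = C1 = -1 and q'(0) = C2 - C1 = 5. Solving gives C1 = -1, C2 = 4.

q = -exp(-t) + 4*t*exp(-t)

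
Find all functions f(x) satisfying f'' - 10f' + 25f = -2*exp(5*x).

Characteristic equation r² - 10r + 25 = 0 has discriminant (-10)² - 4·(25) = 0, so r = 5 is a repeated root.
Hence f_h = (C1 + C2*x)*exp(5*x).
Since exp(5*x) solves the homogeneous equation (r = 5 is a root of multiplicity 2), multiply the trial by x^2. Try f_p = A*x^2*exp(5*x). Substituting into the equation and dividing by exp(5*x) gives A = -1, so f_p = -x^2*exp(5*x).

f = C1*exp(5*x) - x**2*exp(5*x) + C2*x*exp(5*x)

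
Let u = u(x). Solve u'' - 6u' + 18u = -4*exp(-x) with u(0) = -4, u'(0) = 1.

u = -4*exp(-x)/25 - 96*cos(3*x)*exp(3*x)/25 + 103*exp(3*x)*sin(3*x)/25

Characteristic equation r² - 6r + 18 = 0 has discriminant (-6)² - 4·(18) = -36 < 0, so r = 3 ± 3i.
Hence u_h = C1*cos(3*x)*exp(3*x) + C2*exp(3*x)*sin(3*x).
Try u_p = A*exp(-x). Substituting into the equation and dividing by exp(-x) gives A = -4/25, so u_p = -4*exp(-x)/25.
General solution: u = -4*exp(-x)/25 + C1*cos(3*x)*exp(3*x) + C2*exp(3*x)*sin(3*x).
Apply the initial conditions: u(0) = -4/25 + C1 = -4 and u'(0) = 4/25 + 3*C1 + 3*C2 = 1. Solving gives C1 = -96/25, C2 = 103/25.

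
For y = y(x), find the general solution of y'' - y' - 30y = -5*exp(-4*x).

y = exp(-4*x)/2 + C1*exp(-5*x) + C2*exp(6*x)

Characteristic equation r² - r - 30 = 0 factors as (r + 5)(r - 6) = 0, so r = -5, 6.
Hence y_h = C1*exp(-5*x) + C2*exp(6*x).
Try y_p = A*exp(-4*x). Substituting into the equation and dividing by exp(-4*x) gives A = 1/2, so y_p = exp(-4*x)/2.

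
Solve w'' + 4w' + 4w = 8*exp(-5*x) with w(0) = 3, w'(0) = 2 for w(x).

Characteristic equation r² + 4r + 4 = 0 has discriminant (4)² - 4·(4) = 0, so r = -2 is a repeated root.
Hence w_h = (C1 + C2*x)*exp(-2*x).
Try w_p = A*exp(-5*x). Substituting into the equation and dividing by exp(-5*x) gives A = 8/9, so w_p = 8*exp(-5*x)/9.
General solution: w = 8*exp(-5*x)/9 + C1*exp(-2*x) + C2*x*exp(-2*x).
Apply the initial conditions: w(0) = 8/9 + C1 = 3 and w'(0) = -40/9 + C2 - 2*C1 = 2. Solving gives C1 = 19/9, C2 = 32/3.

w = 8*exp(-5*x)/9 + 19*exp(-2*x)/9 + 32*x*exp(-2*x)/3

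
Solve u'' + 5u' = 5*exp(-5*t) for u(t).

Characteristic equation r² + 5r = 0 factors as (r + 5)r = 0, so r = -5, 0.
Hence u_h = C1*exp(-5*t) + C2.
Since exp(-5*t) solves the homogeneous equation (r = -5 is a root of multiplicity 1), multiply the trial by t. Try u_p = A*t*exp(-5*t). Substituting into the equation and dividing by exp(-5*t) gives A = -1, so u_p = -t*exp(-5*t).

u = C2 + C1*exp(-5*t) - t*exp(-5*t)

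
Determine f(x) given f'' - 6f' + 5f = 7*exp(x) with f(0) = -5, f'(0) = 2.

f = -115*exp(x)/16 + 35*exp(5*x)/16 - 7*x*exp(x)/4

Characteristic equation r² - 6r + 5 = 0 factors as (r - 1)(r - 5) = 0, so r = 1, 5.
Hence f_h = C1*exp(x) + C2*exp(5*x).
Since exp(x) solves the homogeneous equation (r = 1 is a root of multiplicity 1), multiply the trial by x. Try f_p = A*x*exp(x). Substituting into the equation and dividing by exp(x) gives A = -7/4, so f_p = -7*x*exp(x)/4.
General solution: f = C1*exp(x) + C2*exp(5*x) - 7*x*exp(x)/4.
Apply the initial conditions: f(0) = C1 + C2 = -5 and f'(0) = -7/4 + C1 + 5*C2 = 2. Solving gives C1 = -115/16, C2 = 35/16.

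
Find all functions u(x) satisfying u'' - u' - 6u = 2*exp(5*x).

u = exp(5*x)/7 + C1*exp(3*x) + C2*exp(-2*x)

Characteristic equation r² - r - 6 = 0 factors as (r - 3)(r + 2) = 0, so r = 3, -2.
Hence u_h = C1*exp(3*x) + C2*exp(-2*x).
Try u_p = A*exp(5*x). Substituting into the equation and dividing by exp(5*x) gives A = 1/7, so u_p = exp(5*x)/7.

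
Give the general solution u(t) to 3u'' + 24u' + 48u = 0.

u = C1*exp(-4*t) + C2*t*exp(-4*t)

Divide through by 3: u'' + 8u' + 16u = 0.
Characteristic equation r² + 8r + 16 = 0 has discriminant (8)² - 4·(16) = 0, so r = -4 is a repeated root.
Hence u_h = (C1 + C2*t)*exp(-4*t).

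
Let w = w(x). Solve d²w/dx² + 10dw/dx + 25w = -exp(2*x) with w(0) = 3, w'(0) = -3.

w = -exp(2*x)/49 + 148*exp(-5*x)/49 + 85*x*exp(-5*x)/7

Characteristic equation r² + 10r + 25 = 0 has discriminant (10)² - 4·(25) = 0, so r = -5 is a repeated root.
Hence w_h = (C1 + C2*x)*exp(-5*x).
Try w_p = A*exp(2*x). Substituting into the equation and dividing by exp(2*x) gives A = -1/49, so w_p = -exp(2*x)/49.
General solution: w = -exp(2*x)/49 + C1*exp(-5*x) + C2*x*exp(-5*x).
Apply the initial conditions: w(0) = -1/49 + C1 = 3 and w'(0) = -2/49 + C2 - 5*C1 = -3. Solving gives C1 = 148/49, C2 = 85/7.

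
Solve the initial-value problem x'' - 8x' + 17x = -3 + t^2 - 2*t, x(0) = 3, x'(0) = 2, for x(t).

x = -1045/4913 - 18*t/289 + t**2/17 - 53004*exp(4*t)*sin(t)/4913 + 15784*cos(t)*exp(4*t)/4913

Characteristic equation r² - 8r + 17 = 0 has discriminant (-8)² - 4·(17) = -4 < 0, so r = 4 ± i.
Hence x_h = C1*cos(t)*exp(4*t) + C2*exp(4*t)*sin(t).
For the particular solution try x_p = A0 + A1*t + A2*t^2. Substituting and matching coefficients of each power of t gives A0 = -1045/4913, A1 = -18/289, A2 = 1/17, so x_p = -1045/4913 - 18*t/289 + t^2/17.
General solution: x = -1045/4913 - 18*t/289 + t^2/17 + C1*cos(t)*exp(4*t) + C2*exp(4*t)*sin(t).
Apply the initial conditions: x(0) = -1045/4913 + C1 = 3 and x'(0) = -18/289 + C2 + 4*C1 = 2. Solving gives C1 = 15784/4913, C2 = -53004/4913.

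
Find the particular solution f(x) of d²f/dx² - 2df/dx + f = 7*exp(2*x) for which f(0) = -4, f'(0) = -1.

f = -11*exp(x) + 7*exp(2*x) - 4*x*exp(x)

Characteristic equation r² - 2r + 1 = 0 has discriminant (-2)² - 4·(1) = 0, so r = 1 is a repeated root.
Hence f_h = (C1 + C2*x)*exp(x).
Try f_p = A*exp(2*x). Substituting into the equation and dividing by exp(2*x) gives A = 7, so f_p = 7*exp(2*x).
General solution: f = 7*exp(2*x) + C1*exp(x) + C2*x*exp(x).
Apply the initial conditions: f(0) = 7 + C1 = -4 and f'(0) = 14 + C1 + C2 = -1. Solving gives C1 = -11, C2 = -4.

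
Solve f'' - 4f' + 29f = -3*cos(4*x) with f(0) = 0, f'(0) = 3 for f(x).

Characteristic equation r² - 4r + 29 = 0 has discriminant (-4)² - 4·(29) = -100 < 0, so r = 2 ± 5i.
Hence f_h = C1*cos(5*x)*exp(2*x) + C2*exp(2*x)*sin(5*x).
Try f_p = A*cos(4*x) + B*sin(4*x). Substituting and equating the coefficients of cos(4x) and sin(4x) gives A = -39/425, B = 48/425, so f_p = -39*cos(4*x)/425 + 48*sin(4*x)/425.
General solution: f = -39*cos(4*x)/425 + 48*sin(4*x)/425 + C1*cos(5*x)*exp(2*x) + C2*exp(2*x)*sin(5*x).
Apply the initial conditions: f(0) = -39/425 + C1 = 0 and f'(0) = 192/425 + 2*C1 + 5*C2 = 3. Solving gives C1 = 39/425, C2 = 201/425.

f = -39*cos(4*x)/425 + 48*sin(4*x)/425 + 39*cos(5*x)*exp(2*x)/425 + 201*exp(2*x)*sin(5*x)/425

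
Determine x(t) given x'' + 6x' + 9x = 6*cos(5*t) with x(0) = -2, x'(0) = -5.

x = -554*exp(-3*t)/289 - 24*cos(5*t)/289 + 45*sin(5*t)/289 - 196*t*exp(-3*t)/17

Characteristic equation r² + 6r + 9 = 0 has discriminant (6)² - 4·(9) = 0, so r = -3 is a repeated root.
Hence x_h = (C1 + C2*t)*exp(-3*t).
Try x_p = A*cos(5*t) + B*sin(5*t). Substituting and equating the coefficients of cos(5t) and sin(5t) gives A = -24/289, B = 45/289, so x_p = -24*cos(5*t)/289 + 45*sin(5*t)/289.
General solution: x = -24*cos(5*t)/289 + 45*sin(5*t)/289 + C1*exp(-3*t) + C2*t*exp(-3*t).
Apply the initial conditions: x(0) = -24/289 + C1 = -2 and x'(0) = 225/289 + C2 - 3*C1 = -5. Solving gives C1 = -554/289, C2 = -196/17.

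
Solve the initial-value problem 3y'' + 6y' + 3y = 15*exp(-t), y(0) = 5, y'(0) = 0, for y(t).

y = 5*exp(-t) + 5*t*exp(-t) + 5*t**2*exp(-t)/2

Divide through by 3: y'' + 2y' + y = 5*exp(-t).
Characteristic equation r² + 2r + 1 = 0 has discriminant (2)² - 4·(1) = 0, so r = -1 is a repeated root.
Hence y_h = (C1 + C2*t)*exp(-t).
Since exp(-t) solves the homogeneous equation (r = -1 is a root of multiplicity 2), multiply the trial by t^2. Try y_p = A*t^2*exp(-t). Substituting into the equation and dividing by exp(-t) gives A = 5/2, so y_p = 5*t^2*exp(-t)/2.
General solution: y = C1*exp(-t) + 5*t^2*exp(-t)/2 + C2*t*exp(-t).
Apply the initial conditions: y(0) = C1 = 5 and y'(0) = C2 - C1 = 0. Solving gives C1 = 5, C2 = 5.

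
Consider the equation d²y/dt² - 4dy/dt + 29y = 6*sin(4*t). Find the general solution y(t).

Characteristic equation r² - 4r + 29 = 0 has discriminant (-4)² - 4·(29) = -100 < 0, so r = 2 ± 5i.
Hence y_h = C1*cos(5*t)*exp(2*t) + C2*exp(2*t)*sin(5*t).
Try y_p = A*cos(4*t) + B*sin(4*t). Substituting and equating the coefficients of cos(4t) and sin(4t) gives A = 96/425, B = 78/425, so y_p = 78*sin(4*t)/425 + 96*cos(4*t)/425.

y = 78*sin(4*t)/425 + 96*cos(4*t)/425 + C1*cos(5*t)*exp(2*t) + C2*exp(2*t)*sin(5*t)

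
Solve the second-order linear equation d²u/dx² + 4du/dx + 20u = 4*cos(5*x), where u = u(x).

Characteristic equation r² + 4r + 20 = 0 has discriminant (4)² - 4·(20) = -64 < 0, so r = -2 ± 4i.
Hence u_h = C1*cos(4*x)*exp(-2*x) + C2*exp(-2*x)*sin(4*x).
Try u_p = A*cos(5*x) + B*sin(5*x). Substituting and equating the coefficients of cos(5x) and sin(5x) gives A = -4/85, B = 16/85, so u_p = -4*cos(5*x)/85 + 16*sin(5*x)/85.

u = -4*cos(5*x)/85 + 16*sin(5*x)/85 + C1*cos(4*x)*exp(-2*x) + C2*exp(-2*x)*sin(4*x)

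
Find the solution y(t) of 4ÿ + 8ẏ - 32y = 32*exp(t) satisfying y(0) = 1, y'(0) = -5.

y = -8*exp(t)/5 + 7*exp(2*t)/6 + 43*exp(-4*t)/30

Divide through by 4: y'' + 2y' - 8y = 8*exp(t).
Characteristic equation r² + 2r - 8 = 0 factors as (r + 4)(r - 2) = 0, so r = -4, 2.
Hence y_h = C1*exp(-4*t) + C2*exp(2*t).
Try y_p = A*exp(t). Substituting into the equation and dividing by exp(t) gives A = -8/5, so y_p = -8*exp(t)/5.
General solution: y = -8*exp(t)/5 + C1*exp(-4*t) + C2*exp(2*t).
Apply the initial conditions: y(0) = -8/5 + C1 + C2 = 1 and y'(0) = -8/5 - 4*C1 + 2*C2 = -5. Solving gives C1 = 43/30, C2 = 7/6.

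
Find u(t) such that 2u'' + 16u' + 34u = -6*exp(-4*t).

Divide through by 2: u'' + 8u' + 17u = -3*exp(-4*t).
Characteristic equation r² + 8r + 17 = 0 has discriminant (8)² - 4·(17) = -4 < 0, so r = -4 ± i.
Hence u_h = C1*cos(t)*exp(-4*t) + C2*exp(-4*t)*sin(t).
Try u_p = A*exp(-4*t). Substituting into the equation and dividing by exp(-4*t) gives A = -3, so u_p = -3*exp(-4*t).

u = -3*exp(-4*t) + C1*cos(t)*exp(-4*t) + C2*exp(-4*t)*sin(t)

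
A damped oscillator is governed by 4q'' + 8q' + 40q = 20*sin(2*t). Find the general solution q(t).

Divide through by 4: q'' + 2q' + 10q = 5*sin(2*t).
Characteristic equation r² + 2r + 10 = 0 has discriminant (2)² - 4·(10) = -36 < 0, so r = -1 ± 3i.
Hence q_h = C1*cos(3*t)*exp(-t) + C2*exp(-t)*sin(3*t).
Try q_p = A*cos(2*t) + B*sin(2*t). Substituting and equating the coefficients of cos(2t) and sin(2t) gives A = -5/13, B = 15/26, so q_p = -5*cos(2*t)/13 + 15*sin(2*t)/26.

q = -5*cos(2*t)/13 + 15*sin(2*t)/26 + C1*cos(3*t)*exp(-t) + C2*exp(-t)*sin(3*t)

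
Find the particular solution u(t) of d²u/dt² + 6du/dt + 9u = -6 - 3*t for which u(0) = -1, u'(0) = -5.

Characteristic equation r² + 6r + 9 = 0 has discriminant (6)² - 4·(9) = 0, so r = -3 is a repeated root.
Hence u_h = (C1 + C2*t)*exp(-3*t).
For the particular solution try u_p = A0 + A1*t. Substituting and matching coefficients of each power of t gives A0 = -4/9, A1 = -1/3, so u_p = -4/9 - t/3.
General solution: u = -4/9 - t/3 + C1*exp(-3*t) + C2*t*exp(-3*t).
Apply the initial conditions: u(0) = -4/9 + C1 = -1 and u'(0) = -1/3 + C2 - 3*C1 = -5. Solving gives C1 = -5/9, C2 = -19/3.

u = -4/9 - 5*exp(-3*t)/9 - t/3 - 19*t*exp(-3*t)/3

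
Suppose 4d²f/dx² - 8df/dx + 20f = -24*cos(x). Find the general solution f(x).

f = -6*cos(x)/5 + 3*sin(x)/5 + C1*cos(2*x)*exp(x) + C2*exp(x)*sin(2*x)

Divide through by 4: f'' - 2f' + 5f = -6*cos(x).
Characteristic equation r² - 2r + 5 = 0 has discriminant (-2)² - 4·(5) = -16 < 0, so r = 1 ± 2i.
Hence f_h = C1*cos(2*x)*exp(x) + C2*exp(x)*sin(2*x).
Try f_p = A*cos(x) + B*sin(x). Substituting and equating the coefficients of cos(x) and sin(x) gives A = -6/5, B = 3/5, so f_p = -6*cos(x)/5 + 3*sin(x)/5.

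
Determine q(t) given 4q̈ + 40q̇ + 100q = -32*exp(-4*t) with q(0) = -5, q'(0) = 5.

q = -8*exp(-4*t) + 3*exp(-5*t) - 12*t*exp(-5*t)

Divide through by 4: q'' + 10q' + 25q = -8*exp(-4*t).
Characteristic equation r² + 10r + 25 = 0 has discriminant (10)² - 4·(25) = 0, so r = -5 is a repeated root.
Hence q_h = (C1 + C2*t)*exp(-5*t).
Try q_p = A*exp(-4*t). Substituting into the equation and dividing by exp(-4*t) gives A = -8, so q_p = -8*exp(-4*t).
General solution: q = -8*exp(-4*t) + C1*exp(-5*t) + C2*t*exp(-5*t).
Apply the initial conditions: q(0) = -8 + C1 = -5 and q'(0) = 32 + C2 - 5*C1 = 5. Solving gives C1 = 3, C2 = -12.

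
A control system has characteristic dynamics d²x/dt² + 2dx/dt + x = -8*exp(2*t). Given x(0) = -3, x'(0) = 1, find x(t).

x = -19*exp(-t)/9 - 8*exp(2*t)/9 + 2*t*exp(-t)/3

Characteristic equation r² + 2r + 1 = 0 has discriminant (2)² - 4·(1) = 0, so r = -1 is a repeated root.
Hence x_h = (C1 + C2*t)*exp(-t).
Try x_p = A*exp(2*t). Substituting into the equation and dividing by exp(2*t) gives A = -8/9, so x_p = -8*exp(2*t)/9.
General solution: x = -8*exp(2*t)/9 + C1*exp(-t) + C2*t*exp(-t).
Apply the initial conditions: x(0) = -8/9 + C1 = -3 and x'(0) = -16/9 + C2 - C1 = 1. Solving gives C1 = -19/9, C2 = 2/3.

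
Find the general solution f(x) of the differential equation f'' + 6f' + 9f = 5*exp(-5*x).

f = 5*exp(-5*x)/4 + C1*exp(-3*x) + C2*x*exp(-3*x)

Characteristic equation r² + 6r + 9 = 0 has discriminant (6)² - 4·(9) = 0, so r = -3 is a repeated root.
Hence f_h = (C1 + C2*x)*exp(-3*x).
Try f_p = A*exp(-5*x). Substituting into the equation and dividing by exp(-5*x) gives A = 5/4, so f_p = 5*exp(-5*x)/4.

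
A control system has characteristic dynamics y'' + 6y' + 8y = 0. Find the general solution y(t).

Characteristic equation r² + 6r + 8 = 0 factors as (r + 2)(r + 4) = 0, so r = -2, -4.
Hence y_h = C1*exp(-2*t) + C2*exp(-4*t).

y = C1*exp(-2*t) + C2*exp(-4*t)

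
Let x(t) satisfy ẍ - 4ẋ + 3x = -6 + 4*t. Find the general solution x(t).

Characteristic equation r² - 4r + 3 = 0 factors as (r - 1)(r - 3) = 0, so r = 1, 3.
Hence x_h = C1*exp(t) + C2*exp(3*t).
For the particular solution try x_p = A0 + A1*t. Substituting and matching coefficients of each power of t gives A0 = -2/9, A1 = 4/3, so x_p = -2/9 + 4*t/3.

x = -2/9 + 4*t/3 + C1*exp(t) + C2*exp(3*t)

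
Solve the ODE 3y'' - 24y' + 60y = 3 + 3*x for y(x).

y = 7/100 + x/20 + C1*cos(2*x)*exp(4*x) + C2*exp(4*x)*sin(2*x)

Divide through by 3: y'' - 8y' + 20y = 1 + x.
Characteristic equation r² - 8r + 20 = 0 has discriminant (-8)² - 4·(20) = -16 < 0, so r = 4 ± 2i.
Hence y_h = C1*cos(2*x)*exp(4*x) + C2*exp(4*x)*sin(2*x).
For the particular solution try y_p = A0 + A1*x. Substituting and matching coefficients of each power of x gives A0 = 7/100, A1 = 1/20, so y_p = 7/100 + x/20.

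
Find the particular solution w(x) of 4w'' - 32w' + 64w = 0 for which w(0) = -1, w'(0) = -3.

w = -exp(4*x) + x*exp(4*x)

Divide through by 4: w'' - 8w' + 16w = 0.
Characteristic equation r² - 8r + 16 = 0 has discriminant (-8)² - 4·(16) = 0, so r = 4 is a repeated root.
Hence w_h = (C1 + C2*x)*exp(4*x).
Apply the initial conditions: w(0) = C1 = -1 and w'(0) = C2 + 4*C1 = -3. Solving gives C1 = -1, C2 = 1.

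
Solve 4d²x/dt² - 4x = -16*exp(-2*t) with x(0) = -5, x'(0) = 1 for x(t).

Divide through by 4: x'' - x = -4*exp(-2*t).
Characteristic equation r² - 1 = 0 factors as (r - 1)(r + 1) = 0, so r = 1, -1.
Hence x_h = C1*exp(t) + C2*exp(-t).
Try x_p = A*exp(-2*t). Substituting into the equation and dividing by exp(-2*t) gives A = -4/3, so x_p = -4*exp(-2*t)/3.
General solution: x = -4*exp(-2*t)/3 + C1*exp(t) + C2*exp(-t).
Apply the initial conditions: x(0) = -4/3 + C1 + C2 = -5 and x'(0) = 8/3 + C1 - C2 = 1. Solving gives C1 = -8/3, C2 = -1.

x = -exp(-t) - 8*exp(t)/3 - 4*exp(-2*t)/3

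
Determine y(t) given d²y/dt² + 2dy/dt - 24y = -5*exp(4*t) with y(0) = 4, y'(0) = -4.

y = 39*exp(-6*t)/20 + 41*exp(4*t)/20 - t*exp(4*t)/2

Characteristic equation r² + 2r - 24 = 0 factors as (r - 4)(r + 6) = 0, so r = 4, -6.
Hence y_h = C1*exp(4*t) + C2*exp(-6*t).
Since exp(4*t) solves the homogeneous equation (r = 4 is a root of multiplicity 1), multiply the trial by t. Try y_p = A*t*exp(4*t). Substituting into the equation and dividing by exp(4*t) gives A = -1/2, so y_p = -t*exp(4*t)/2.
General solution: y = C1*exp(4*t) + C2*exp(-6*t) - t*exp(4*t)/2.
Apply the initial conditions: y(0) = C1 + C2 = 4 and y'(0) = -1/2 - 6*C2 + 4*C1 = -4. Solving gives C1 = 41/20, C2 = 39/20.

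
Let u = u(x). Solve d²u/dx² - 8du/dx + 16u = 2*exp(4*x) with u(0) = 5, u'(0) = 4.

u = 5*exp(4*x) + x**2*exp(4*x) - 16*x*exp(4*x)

Characteristic equation r² - 8r + 16 = 0 has discriminant (-8)² - 4·(16) = 0, so r = 4 is a repeated root.
Hence u_h = (C1 + C2*x)*exp(4*x).
Since exp(4*x) solves the homogeneous equation (r = 4 is a root of multiplicity 2), multiply the trial by x^2. Try u_p = A*x^2*exp(4*x). Substituting into the equation and dividing by exp(4*x) gives A = 1, so u_p = x^2*exp(4*x).
General solution: u = C1*exp(4*x) + x^2*exp(4*x) + C2*x*exp(4*x).
Apply the initial conditions: u(0) = C1 = 5 and u'(0) = C2 + 4*C1 = 4. Solving gives C1 = 5, C2 = -16.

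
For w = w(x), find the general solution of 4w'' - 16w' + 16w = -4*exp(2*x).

Divide through by 4: w'' - 4w' + 4w = -exp(2*x).
Characteristic equation r² - 4r + 4 = 0 has discriminant (-4)² - 4·(4) = 0, so r = 2 is a repeated root.
Hence w_h = (C1 + C2*x)*exp(2*x).
Since exp(2*x) solves the homogeneous equation (r = 2 is a root of multiplicity 2), multiply the trial by x^2. Try w_p = A*x^2*exp(2*x). Substituting into the equation and dividing by exp(2*x) gives A = -1/2, so w_p = -x^2*exp(2*x)/2.

w = C1*exp(2*x) - x**2*exp(2*x)/2 + C2*x*exp(2*x)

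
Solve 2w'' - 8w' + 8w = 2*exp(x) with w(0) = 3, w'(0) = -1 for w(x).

w = 2*exp(2*x) - 6*x*exp(2*x) + exp(x)

Divide through by 2: w'' - 4w' + 4w = exp(x).
Characteristic equation r² - 4r + 4 = 0 has discriminant (-4)² - 4·(4) = 0, so r = 2 is a repeated root.
Hence w_h = (C1 + C2*x)*exp(2*x).
Try w_p = A*exp(x). Substituting into the equation and dividing by exp(x) gives A = 1, so w_p = exp(x).
General solution: w = C1*exp(2*x) + C2*x*exp(2*x) + exp(x).
Apply the initial conditions: w(0) = 1 + C1 = 3 and w'(0) = 1 + C2 + 2*C1 = -1. Solving gives C1 = 2, C2 = -6.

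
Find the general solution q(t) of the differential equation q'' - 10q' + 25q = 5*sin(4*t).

q = 45*sin(4*t)/1681 + 200*cos(4*t)/1681 + C1*exp(5*t) + C2*t*exp(5*t)

Characteristic equation r² - 10r + 25 = 0 has discriminant (-10)² - 4·(25) = 0, so r = 5 is a repeated root.
Hence q_h = (C1 + C2*t)*exp(5*t).
Try q_p = A*cos(4*t) + B*sin(4*t). Substituting and equating the coefficients of cos(4t) and sin(4t) gives A = 200/1681, B = 45/1681, so q_p = 45*sin(4*t)/1681 + 200*cos(4*t)/1681.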